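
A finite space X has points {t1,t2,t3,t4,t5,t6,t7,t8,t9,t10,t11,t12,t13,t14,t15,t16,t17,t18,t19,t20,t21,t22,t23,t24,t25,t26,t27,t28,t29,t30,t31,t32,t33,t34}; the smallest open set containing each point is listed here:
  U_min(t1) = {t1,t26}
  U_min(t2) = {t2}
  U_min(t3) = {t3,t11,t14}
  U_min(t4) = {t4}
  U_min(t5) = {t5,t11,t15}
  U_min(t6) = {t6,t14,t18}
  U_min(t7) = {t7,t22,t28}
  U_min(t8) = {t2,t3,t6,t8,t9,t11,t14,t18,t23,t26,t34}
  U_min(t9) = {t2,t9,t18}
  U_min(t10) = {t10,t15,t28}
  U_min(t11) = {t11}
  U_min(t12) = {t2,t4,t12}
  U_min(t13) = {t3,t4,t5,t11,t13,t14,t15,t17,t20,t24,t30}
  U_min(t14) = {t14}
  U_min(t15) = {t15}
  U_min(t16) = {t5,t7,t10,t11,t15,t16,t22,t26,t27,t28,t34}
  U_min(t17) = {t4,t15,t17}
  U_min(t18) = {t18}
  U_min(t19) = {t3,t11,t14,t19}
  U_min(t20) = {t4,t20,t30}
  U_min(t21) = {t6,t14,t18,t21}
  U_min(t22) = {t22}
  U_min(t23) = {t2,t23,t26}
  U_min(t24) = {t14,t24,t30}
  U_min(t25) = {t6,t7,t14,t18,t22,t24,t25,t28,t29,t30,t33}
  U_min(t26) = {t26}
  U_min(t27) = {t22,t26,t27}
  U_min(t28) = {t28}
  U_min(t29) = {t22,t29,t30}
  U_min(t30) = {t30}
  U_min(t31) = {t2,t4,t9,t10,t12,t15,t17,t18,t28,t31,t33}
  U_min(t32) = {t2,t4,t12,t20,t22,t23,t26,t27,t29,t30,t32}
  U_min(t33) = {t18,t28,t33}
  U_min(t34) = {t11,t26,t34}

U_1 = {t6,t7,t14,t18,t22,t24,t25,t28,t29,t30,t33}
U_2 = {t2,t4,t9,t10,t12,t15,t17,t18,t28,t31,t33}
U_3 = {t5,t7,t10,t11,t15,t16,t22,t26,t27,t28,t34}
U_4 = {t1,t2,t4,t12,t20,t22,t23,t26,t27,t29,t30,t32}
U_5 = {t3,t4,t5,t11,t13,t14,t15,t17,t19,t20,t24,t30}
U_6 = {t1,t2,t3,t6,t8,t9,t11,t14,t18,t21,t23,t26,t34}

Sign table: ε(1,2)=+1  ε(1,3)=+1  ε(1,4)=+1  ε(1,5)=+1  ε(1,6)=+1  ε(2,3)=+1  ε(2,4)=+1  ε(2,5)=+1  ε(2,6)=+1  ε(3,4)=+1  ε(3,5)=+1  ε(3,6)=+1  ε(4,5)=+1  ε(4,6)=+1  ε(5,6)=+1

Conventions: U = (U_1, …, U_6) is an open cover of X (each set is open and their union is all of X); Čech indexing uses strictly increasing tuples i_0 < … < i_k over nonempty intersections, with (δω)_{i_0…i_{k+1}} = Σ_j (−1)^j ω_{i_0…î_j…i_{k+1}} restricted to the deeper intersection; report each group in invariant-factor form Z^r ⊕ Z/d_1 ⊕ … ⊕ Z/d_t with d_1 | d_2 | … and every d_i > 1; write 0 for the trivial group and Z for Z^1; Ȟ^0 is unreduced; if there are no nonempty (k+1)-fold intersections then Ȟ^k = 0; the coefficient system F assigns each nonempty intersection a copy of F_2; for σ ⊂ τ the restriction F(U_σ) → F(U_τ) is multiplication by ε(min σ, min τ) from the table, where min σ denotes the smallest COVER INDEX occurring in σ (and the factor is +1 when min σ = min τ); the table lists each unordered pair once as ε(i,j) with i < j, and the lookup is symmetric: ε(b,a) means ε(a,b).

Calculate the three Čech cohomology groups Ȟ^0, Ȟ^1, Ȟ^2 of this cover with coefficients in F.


nonempty overlaps:
  U12={t18,t28,t33} U13={t7,t22,t28} U14={t22,t29,t30} U15={t14,t24,t30} U16={t6,t14,t18} U23={t10,t15,t28} U24={t2,t4,t12} U25={t4,t15,t17} U26={t2,t9,t18} U34={t22,t26,t27} U35={t5,t11,t15} U36={t11,t26,t34} U45={t4,t20,t30} U46={t1,t2,t23,t26} U56={t3,t11,t14}
  U123={t28} U126={t18} U134={t22} U145={t30} U156={t14} U235={t15} U245={t4} U246={t2} U346={t26} U356={t11}
C dims 6,15,10; δ0: rk_F2 5; δ1: rk_F2 9
degree 0: 6−5−0 = 1 → Ȟ^0 ≅ Z/2
degree 1: 15−9−5 = 1 → Ȟ^1 ≅ Z/2
degree 2: 10−0−9 = 1 → Ȟ^2 ≅ Z/2

Ȟ^0 = Z/2; Ȟ^1 = Z/2; Ȟ^2 = Z/2


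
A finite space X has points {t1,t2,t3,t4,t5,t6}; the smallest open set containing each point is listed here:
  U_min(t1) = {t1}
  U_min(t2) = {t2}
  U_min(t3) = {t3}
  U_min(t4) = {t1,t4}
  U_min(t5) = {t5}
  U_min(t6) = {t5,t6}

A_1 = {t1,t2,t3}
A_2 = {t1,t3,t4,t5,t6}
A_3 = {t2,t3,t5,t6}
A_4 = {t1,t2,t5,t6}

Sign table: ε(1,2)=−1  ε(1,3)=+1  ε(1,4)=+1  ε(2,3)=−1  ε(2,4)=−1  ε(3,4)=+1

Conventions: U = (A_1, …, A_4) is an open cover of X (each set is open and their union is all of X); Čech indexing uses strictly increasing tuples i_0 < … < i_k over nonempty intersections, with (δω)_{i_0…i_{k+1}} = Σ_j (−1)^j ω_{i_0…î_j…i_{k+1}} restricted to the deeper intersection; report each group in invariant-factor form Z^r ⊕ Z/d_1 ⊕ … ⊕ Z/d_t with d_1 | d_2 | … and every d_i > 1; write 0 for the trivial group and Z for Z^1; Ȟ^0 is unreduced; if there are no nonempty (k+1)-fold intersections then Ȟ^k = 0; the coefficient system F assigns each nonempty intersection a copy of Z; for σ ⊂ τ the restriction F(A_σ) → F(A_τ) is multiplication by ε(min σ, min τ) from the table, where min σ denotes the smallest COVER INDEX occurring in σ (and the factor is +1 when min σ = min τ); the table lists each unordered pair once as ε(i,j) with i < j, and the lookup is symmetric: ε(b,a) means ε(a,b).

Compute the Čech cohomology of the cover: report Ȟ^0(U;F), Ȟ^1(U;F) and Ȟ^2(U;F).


nonempty intersections:
  A12={t1,t3} A13={t2,t3} A14={t1,t2} A23={t3,t5,t6} A24={t1,t5,t6} A34={t2,t5,t6}
  A123={t3} A124={t1} A134={t2} A234={t5,t6}
C dims 4,6,4; δ0: rk 3, SNF 1^3; δ1: rk 3, SNF 1^3
Ȟ^0: (4−3)−0=1 ⇒ Z
Ȟ^1: (6−3)−3=0 ⇒ 0
Ȟ^2: (4−0)−3=1 ⇒ Z

Ȟ^0 ≅ Z, Ȟ^1 ≅ 0, Ȟ^2 ≅ Z


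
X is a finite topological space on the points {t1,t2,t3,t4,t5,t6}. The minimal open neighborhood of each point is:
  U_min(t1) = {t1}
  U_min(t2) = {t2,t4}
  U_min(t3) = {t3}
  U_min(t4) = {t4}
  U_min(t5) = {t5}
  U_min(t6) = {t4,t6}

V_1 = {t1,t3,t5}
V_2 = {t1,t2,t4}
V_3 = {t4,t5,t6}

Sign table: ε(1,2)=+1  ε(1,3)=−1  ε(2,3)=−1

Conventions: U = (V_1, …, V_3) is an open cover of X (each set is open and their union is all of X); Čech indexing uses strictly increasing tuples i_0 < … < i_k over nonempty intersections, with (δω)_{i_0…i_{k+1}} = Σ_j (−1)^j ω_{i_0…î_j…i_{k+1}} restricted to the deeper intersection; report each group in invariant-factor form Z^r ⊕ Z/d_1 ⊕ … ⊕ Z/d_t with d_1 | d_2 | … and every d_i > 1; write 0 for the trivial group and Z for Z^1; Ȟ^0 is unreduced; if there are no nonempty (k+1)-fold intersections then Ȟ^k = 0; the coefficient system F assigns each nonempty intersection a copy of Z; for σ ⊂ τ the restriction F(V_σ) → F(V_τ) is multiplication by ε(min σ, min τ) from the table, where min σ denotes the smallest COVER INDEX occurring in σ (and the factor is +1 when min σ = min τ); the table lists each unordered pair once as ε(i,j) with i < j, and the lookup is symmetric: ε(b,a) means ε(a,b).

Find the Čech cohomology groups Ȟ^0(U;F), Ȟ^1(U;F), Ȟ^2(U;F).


Ȟ^0(U;F) ≅ Z,  Ȟ^1(U;F) ≅ Z,  Ȟ^2(U;F) ≅ 0

cover nerve:
  V12={t1} V13={t5} V23={t4}
C dims 3,3; δ0: rk 2, SNF 1^2
Ȟ^0: (3−2)−0=1 ⇒ Z
Ȟ^1: (3−0)−2=1 ⇒ Z
Ȟ^2: (0−0)−0=0 ⇒ 0


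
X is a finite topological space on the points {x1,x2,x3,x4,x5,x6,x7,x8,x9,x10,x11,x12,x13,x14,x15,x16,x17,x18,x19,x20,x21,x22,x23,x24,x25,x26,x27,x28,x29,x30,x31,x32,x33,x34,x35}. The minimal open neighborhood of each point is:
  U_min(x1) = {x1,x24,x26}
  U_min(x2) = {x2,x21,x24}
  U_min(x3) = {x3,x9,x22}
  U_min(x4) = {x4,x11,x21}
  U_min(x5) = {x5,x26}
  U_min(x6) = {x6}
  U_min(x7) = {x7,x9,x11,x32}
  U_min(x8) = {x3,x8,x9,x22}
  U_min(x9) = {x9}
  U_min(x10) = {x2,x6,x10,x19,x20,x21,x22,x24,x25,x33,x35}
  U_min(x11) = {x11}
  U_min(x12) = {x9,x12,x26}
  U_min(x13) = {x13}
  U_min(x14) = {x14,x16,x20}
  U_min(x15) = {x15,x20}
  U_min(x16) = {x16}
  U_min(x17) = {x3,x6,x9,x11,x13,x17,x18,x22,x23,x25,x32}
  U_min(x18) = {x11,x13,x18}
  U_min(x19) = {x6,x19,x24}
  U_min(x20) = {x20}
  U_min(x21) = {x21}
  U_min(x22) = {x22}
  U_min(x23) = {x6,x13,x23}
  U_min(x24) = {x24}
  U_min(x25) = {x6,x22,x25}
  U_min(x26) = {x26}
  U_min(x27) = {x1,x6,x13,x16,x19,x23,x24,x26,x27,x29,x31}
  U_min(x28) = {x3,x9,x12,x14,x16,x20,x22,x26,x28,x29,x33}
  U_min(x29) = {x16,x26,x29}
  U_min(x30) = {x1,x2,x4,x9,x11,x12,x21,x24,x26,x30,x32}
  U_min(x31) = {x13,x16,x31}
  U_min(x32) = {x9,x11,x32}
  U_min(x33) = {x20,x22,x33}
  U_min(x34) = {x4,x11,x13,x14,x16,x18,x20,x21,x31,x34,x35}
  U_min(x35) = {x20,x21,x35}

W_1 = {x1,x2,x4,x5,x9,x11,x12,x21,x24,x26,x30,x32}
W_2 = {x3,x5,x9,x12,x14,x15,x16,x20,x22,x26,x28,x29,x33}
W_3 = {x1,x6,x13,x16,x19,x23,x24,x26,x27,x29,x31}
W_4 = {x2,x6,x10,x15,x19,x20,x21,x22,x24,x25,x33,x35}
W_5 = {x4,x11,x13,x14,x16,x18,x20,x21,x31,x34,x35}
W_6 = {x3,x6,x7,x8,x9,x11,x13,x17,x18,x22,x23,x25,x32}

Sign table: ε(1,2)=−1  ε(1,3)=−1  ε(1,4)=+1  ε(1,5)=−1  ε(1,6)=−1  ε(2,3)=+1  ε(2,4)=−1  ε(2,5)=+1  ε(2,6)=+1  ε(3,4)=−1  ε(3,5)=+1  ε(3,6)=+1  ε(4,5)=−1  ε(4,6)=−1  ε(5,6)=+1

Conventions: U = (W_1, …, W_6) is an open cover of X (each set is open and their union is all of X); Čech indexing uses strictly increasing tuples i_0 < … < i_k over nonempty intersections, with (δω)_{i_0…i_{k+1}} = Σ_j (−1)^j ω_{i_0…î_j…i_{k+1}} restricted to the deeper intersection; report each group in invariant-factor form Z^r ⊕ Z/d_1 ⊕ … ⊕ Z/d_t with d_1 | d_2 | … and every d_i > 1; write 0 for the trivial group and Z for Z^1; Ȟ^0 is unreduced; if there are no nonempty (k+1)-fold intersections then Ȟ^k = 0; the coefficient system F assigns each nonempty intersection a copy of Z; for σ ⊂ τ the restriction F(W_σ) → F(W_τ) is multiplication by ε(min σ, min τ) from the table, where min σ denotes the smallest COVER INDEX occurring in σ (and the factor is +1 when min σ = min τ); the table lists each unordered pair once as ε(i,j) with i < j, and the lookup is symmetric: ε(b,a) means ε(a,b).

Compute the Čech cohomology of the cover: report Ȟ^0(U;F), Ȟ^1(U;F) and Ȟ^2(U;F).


Ȟ^0 ≅ Z, Ȟ^1 ≅ 0, Ȟ^2 ≅ Z/2

cover nerve:
  W12={x5,x9,x12,x26} W13={x1,x24,x26} W14={x2,x21,x24} W15={x4,x11,x21} W16={x9,x11,x32} W23={x16,x26,x29} W24={x15,x20,x22,x33} W25={x14,x16,x20} W26={x3,x9,x22} W34={x6,x19,x24} W35={x13,x16,x31} W36={x6,x13,x23} W45={x20,x21,x35} W46={x6,x22,x25} W56={x11,x13,x18}
  W123={x26} W126={x9} W134={x24} W145={x21} W156={x11} W235={x16} W245={x20} W246={x22} W346={x6} W356={x13}
C dims 6,15,10; δ0: rk 5, SNF 1^5; δ1: rk 10, SNF 1^9·2
Ȟ^0: (6−5)−0=1 ⇒ Z
Ȟ^1: (15−10)−5=0 ⇒ 0
Ȟ^2: (10−0)−10=0 plus torsion [2] ⇒ Z/2


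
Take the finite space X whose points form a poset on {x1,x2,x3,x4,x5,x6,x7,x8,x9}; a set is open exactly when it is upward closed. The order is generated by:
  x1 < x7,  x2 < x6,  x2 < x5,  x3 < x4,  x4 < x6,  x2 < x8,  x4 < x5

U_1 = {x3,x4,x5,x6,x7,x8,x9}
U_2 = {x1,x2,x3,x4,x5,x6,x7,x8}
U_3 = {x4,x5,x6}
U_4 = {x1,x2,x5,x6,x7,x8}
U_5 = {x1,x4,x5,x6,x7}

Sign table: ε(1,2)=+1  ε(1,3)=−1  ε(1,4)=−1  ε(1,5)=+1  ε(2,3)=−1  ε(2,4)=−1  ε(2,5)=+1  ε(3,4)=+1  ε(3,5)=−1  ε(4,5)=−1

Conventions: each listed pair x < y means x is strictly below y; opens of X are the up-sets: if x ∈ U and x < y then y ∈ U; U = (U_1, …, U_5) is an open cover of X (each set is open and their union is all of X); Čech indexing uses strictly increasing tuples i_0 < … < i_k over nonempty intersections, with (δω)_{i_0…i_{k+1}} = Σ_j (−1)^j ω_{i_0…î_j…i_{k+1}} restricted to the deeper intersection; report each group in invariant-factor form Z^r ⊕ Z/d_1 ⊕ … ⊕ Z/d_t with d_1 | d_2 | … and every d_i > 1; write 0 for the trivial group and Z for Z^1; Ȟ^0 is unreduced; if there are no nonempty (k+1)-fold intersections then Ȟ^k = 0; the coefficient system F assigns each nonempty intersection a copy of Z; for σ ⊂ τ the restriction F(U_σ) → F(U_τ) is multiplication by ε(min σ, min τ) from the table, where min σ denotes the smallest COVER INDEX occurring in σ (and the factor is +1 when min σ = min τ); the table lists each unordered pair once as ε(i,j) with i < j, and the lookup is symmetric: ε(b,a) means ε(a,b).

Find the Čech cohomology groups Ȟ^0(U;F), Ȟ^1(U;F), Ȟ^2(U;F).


nerve of the cover:
  U12={x3,x4,x5,x6,x7,x8} U13={x4,x5,x6} U14={x5,x6,x7,x8} U15={x4,x5,x6,x7} U23={x4,x5,x6} U24={x1,x2,x5,x6,x7,x8} U25={x1,x4,x5,x6,x7} U34={x5,x6} U35={x4,x5,x6} U45={x1,x5,x6,x7}
  U123={x4,x5,x6} U124={x5,x6,x7,x8} U125={x4,x5,x6,x7} U134={x5,x6} U135={x4,x5,x6} U145={x5,x6,x7} U234={x5,x6} U235={x4,x5,x6} U245={x1,x5,x6,x7} U345={x5,x6}
  U1234={x5,x6} U1235={x4,x5,x6} U1245={x5,x6,x7} U1345={x5,x6} U2345={x5,x6}
  U12345={x5,x6}
C dims 5,10,10,5; δ0: rk 4, SNF 1^4; δ1: rk 6, SNF 1^6; δ2: rk 4, SNF 1^4
Ȟ^0 = (5 − 4) − 0 = 1, so Ȟ^0 ≅ Z
Ȟ^1 = (10 − 6) − 4 = 0, so Ȟ^1 ≅ 0
Ȟ^2 = (10 − 4) − 6 = 0, so Ȟ^2 ≅ 0

Ȟ^0 ≅ Z,  Ȟ^1 ≅ 0,  Ȟ^2 ≅ 0


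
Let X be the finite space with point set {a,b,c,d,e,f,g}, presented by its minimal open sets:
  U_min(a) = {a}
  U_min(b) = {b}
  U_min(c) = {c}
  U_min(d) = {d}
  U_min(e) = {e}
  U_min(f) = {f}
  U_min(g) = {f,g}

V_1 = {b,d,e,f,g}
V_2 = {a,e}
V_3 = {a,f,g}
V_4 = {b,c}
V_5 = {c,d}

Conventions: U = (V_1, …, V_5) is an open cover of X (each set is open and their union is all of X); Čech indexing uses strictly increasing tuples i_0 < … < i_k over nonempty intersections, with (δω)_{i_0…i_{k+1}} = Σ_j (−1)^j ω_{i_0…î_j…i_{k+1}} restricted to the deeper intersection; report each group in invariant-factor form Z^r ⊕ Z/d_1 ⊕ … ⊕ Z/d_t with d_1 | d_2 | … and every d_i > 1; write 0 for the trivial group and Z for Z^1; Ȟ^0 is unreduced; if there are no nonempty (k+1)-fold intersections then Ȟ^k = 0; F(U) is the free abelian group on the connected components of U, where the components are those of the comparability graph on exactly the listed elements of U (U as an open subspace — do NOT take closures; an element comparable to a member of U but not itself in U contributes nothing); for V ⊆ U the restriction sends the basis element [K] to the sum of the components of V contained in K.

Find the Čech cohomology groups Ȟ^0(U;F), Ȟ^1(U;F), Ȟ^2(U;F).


cover nerve:
  V12={e} V13={f,g} V14={b} V15={d} V23={a} V45={c}
components per intersection:
  V1: {b} {d} {e} {f,g}
  V2: {a} {e}
  V3: {a} {f,g}
  V4: {b} {c}
  V5: {c} {d}
  V12: {e}
  V13: {f,g}
  V14: {b}
  V15: {d}
  V23: {a}
  V45: {c}
C dims 12,6; δ0: rk 6, SNF 1^6
Ȟ^0: (12−6)−0=6 ⇒ Z^6
Ȟ^1: (6−0)−6=0 ⇒ 0
Ȟ^2: (0−0)−0=0 ⇒ 0

Ȟ^0 = Z^6; Ȟ^1 = 0; Ȟ^2 = 0


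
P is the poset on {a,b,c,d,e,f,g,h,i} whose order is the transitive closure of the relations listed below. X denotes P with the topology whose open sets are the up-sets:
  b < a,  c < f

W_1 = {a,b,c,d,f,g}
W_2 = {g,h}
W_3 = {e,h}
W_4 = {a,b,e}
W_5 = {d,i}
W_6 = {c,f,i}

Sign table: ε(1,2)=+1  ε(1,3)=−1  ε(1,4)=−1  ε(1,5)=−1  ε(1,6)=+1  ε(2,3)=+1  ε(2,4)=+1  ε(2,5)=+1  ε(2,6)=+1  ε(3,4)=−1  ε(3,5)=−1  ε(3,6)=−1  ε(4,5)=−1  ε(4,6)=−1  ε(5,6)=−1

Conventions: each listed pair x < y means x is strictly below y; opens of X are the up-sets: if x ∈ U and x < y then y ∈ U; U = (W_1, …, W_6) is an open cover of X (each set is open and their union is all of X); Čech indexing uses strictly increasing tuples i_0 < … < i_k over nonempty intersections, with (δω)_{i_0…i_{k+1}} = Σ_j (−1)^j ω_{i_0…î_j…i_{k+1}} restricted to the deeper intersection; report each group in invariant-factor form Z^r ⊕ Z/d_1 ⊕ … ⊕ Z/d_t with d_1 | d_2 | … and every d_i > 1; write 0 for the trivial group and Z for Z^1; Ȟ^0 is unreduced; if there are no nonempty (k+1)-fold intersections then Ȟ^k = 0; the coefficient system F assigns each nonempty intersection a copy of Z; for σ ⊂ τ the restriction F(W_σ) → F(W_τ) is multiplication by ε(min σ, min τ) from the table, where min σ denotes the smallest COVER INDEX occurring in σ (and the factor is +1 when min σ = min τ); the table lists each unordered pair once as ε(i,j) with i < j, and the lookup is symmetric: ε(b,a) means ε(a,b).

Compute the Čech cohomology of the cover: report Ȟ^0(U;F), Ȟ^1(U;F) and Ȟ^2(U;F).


cover nerve:
  W12={g} W14={a,b} W15={d} W16={c,f} W23={h} W34={e} W56={i}
C dims 6,7; δ0: rk 5, SNF 1^5
Ȟ^0: (6−5)−0=1 ⇒ Z
Ȟ^1: (7−0)−5=2 ⇒ Z^2
Ȟ^2: (0−0)−0=0 ⇒ 0

Ȟ^0 ≅ Z, Ȟ^1 ≅ Z^2, Ȟ^2 ≅ 0


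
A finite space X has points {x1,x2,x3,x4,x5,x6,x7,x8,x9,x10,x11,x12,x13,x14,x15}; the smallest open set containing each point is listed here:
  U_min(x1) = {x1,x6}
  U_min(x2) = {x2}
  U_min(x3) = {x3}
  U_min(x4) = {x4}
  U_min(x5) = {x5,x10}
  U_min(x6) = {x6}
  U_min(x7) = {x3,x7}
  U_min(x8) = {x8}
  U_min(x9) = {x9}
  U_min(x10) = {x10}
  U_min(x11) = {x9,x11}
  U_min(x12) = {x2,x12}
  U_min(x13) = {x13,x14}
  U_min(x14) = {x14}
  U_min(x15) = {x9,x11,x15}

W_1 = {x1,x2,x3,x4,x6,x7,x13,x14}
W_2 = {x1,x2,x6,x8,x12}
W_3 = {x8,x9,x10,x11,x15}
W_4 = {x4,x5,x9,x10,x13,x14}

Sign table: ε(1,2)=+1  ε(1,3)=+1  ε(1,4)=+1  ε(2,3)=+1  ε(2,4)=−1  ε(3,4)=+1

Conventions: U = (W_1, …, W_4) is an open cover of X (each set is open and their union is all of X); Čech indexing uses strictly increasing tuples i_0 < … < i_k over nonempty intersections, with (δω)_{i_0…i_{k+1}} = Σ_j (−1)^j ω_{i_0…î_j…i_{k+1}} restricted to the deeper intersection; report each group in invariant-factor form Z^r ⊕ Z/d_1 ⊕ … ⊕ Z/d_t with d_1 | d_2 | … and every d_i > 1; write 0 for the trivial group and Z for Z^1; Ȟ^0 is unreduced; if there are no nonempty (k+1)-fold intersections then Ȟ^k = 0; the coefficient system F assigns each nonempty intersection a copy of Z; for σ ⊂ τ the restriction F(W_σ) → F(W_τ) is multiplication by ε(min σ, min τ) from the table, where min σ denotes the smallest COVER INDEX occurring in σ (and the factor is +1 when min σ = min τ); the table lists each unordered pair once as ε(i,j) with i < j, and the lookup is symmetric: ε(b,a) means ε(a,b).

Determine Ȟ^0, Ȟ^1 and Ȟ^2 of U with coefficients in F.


cover nerve:
  W12={x1,x2,x6} W14={x4,x13,x14} W23={x8} W34={x9,x10}
C dims 4,4; δ0: rk 3, SNF 1^3
Ȟ^0: (4−3)−0=1 ⇒ Z
Ȟ^1: (4−0)−3=1 ⇒ Z
Ȟ^2: (0−0)−0=0 ⇒ 0

Ȟ^0 ≅ Z; Ȟ^1 ≅ Z; Ȟ^2 ≅ 0


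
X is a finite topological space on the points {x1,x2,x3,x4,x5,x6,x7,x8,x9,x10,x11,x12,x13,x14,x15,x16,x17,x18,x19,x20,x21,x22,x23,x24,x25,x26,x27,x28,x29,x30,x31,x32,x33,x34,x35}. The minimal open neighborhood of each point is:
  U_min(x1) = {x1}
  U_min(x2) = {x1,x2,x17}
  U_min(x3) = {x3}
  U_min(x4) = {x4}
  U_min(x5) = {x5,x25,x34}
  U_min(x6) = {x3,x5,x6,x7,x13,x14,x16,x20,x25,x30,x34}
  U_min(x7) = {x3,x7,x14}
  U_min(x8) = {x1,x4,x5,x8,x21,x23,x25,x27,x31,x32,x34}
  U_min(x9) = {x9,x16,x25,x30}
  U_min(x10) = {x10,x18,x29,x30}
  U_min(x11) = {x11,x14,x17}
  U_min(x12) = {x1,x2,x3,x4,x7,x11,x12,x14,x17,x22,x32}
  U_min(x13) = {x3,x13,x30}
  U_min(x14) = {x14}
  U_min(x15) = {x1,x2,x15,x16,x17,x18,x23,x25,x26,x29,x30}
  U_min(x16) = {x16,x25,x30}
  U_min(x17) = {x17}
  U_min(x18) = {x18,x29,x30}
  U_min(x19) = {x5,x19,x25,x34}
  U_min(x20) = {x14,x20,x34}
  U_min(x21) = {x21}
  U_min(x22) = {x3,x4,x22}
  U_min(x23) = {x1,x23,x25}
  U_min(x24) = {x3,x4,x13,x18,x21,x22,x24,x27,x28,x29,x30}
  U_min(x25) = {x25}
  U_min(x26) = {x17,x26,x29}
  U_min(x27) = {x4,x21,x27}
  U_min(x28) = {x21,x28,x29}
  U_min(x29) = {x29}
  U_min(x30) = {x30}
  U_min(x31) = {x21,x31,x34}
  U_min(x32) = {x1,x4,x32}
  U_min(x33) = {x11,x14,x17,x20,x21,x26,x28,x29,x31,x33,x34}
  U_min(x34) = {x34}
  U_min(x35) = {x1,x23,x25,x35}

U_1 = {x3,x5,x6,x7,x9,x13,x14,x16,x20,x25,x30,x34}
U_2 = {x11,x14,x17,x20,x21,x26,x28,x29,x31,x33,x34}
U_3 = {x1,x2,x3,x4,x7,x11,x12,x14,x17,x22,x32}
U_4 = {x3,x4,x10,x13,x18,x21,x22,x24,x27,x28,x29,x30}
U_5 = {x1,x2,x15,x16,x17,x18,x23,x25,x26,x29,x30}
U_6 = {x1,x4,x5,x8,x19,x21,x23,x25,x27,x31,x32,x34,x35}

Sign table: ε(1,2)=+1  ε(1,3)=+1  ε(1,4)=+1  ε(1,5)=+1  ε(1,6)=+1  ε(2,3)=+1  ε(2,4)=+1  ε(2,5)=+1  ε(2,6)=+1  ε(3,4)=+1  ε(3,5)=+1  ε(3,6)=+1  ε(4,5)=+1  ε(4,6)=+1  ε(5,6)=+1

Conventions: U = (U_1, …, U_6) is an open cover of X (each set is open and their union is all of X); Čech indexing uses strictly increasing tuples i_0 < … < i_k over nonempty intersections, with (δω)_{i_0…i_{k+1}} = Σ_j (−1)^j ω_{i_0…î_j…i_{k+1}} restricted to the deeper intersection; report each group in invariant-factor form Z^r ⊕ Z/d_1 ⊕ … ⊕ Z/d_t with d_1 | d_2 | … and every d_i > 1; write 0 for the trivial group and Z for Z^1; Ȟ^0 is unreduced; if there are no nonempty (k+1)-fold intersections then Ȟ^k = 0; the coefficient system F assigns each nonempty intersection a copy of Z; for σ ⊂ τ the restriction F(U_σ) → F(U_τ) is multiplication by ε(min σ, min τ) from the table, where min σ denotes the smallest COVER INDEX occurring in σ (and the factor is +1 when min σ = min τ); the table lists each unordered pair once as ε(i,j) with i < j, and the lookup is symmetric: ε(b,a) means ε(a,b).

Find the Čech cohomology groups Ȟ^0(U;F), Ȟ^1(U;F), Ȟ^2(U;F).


Ȟ^0 = Z,  Ȟ^1 = 0,  Ȟ^2 = Z/2

nonempty overlaps:
  U12={x14,x20,x34} U13={x3,x7,x14} U14={x3,x13,x30} U15={x16,x25,x30} U16={x5,x25,x34} U23={x11,x14,x17} U24={x21,x28,x29} U25={x17,x26,x29} U26={x21,x31,x34} U34={x3,x4,x22} U35={x1,x2,x17} U36={x1,x4,x32} U45={x18,x29,x30} U46={x4,x21,x27} U56={x1,x23,x25}
  U123={x14} U126={x34} U134={x3} U145={x30} U156={x25} U235={x17} U245={x29} U246={x21} U346={x4} U356={x1}
C dims 6,15,10; δ0: rk 5, SNF 1^5; δ1: rk 10, SNF 1^9·2
degree 0: 6−5−0 = 1 → Ȟ^0 ≅ Z
degree 1: 15−10−5 = 0 → Ȟ^1 ≅ 0
degree 2: 10−0−10 = 0 plus torsion [2] → Ȟ^2 ≅ Z/2


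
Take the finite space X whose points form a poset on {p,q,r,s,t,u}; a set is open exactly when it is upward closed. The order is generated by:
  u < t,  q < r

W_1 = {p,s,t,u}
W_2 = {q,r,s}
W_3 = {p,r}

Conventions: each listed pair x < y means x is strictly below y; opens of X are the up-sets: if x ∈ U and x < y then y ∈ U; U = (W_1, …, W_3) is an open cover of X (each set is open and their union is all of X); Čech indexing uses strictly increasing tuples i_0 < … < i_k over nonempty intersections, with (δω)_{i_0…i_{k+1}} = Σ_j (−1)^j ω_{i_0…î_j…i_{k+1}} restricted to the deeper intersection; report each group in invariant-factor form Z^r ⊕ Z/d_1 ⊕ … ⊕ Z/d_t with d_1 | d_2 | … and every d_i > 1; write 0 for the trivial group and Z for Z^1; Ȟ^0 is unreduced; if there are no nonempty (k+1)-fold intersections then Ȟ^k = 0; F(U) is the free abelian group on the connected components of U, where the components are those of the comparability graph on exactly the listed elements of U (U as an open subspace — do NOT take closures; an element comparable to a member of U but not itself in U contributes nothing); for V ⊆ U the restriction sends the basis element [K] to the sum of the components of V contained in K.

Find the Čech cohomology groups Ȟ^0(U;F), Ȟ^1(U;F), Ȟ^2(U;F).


Ȟ^0 ≅ Z^4, Ȟ^1 ≅ 0, Ȟ^2 ≅ 0

nonempty overlaps:
  W12={s} W13={p} W23={r}
components per intersection:
  W1: {p} {s} {t,u}
  W2: {q,r} {s}
  W3: {p} {r}
  W12: {s}
  W13: {p}
  W23: {r}
C dims 7,3; δ0: rk 3, SNF 1^3
degree 0: 7−3−0 = 4 → Ȟ^0 ≅ Z^4
degree 1: 3−0−3 = 0 → Ȟ^1 ≅ 0
degree 2: 0−0−0 = 0 → Ȟ^2 ≅ 0


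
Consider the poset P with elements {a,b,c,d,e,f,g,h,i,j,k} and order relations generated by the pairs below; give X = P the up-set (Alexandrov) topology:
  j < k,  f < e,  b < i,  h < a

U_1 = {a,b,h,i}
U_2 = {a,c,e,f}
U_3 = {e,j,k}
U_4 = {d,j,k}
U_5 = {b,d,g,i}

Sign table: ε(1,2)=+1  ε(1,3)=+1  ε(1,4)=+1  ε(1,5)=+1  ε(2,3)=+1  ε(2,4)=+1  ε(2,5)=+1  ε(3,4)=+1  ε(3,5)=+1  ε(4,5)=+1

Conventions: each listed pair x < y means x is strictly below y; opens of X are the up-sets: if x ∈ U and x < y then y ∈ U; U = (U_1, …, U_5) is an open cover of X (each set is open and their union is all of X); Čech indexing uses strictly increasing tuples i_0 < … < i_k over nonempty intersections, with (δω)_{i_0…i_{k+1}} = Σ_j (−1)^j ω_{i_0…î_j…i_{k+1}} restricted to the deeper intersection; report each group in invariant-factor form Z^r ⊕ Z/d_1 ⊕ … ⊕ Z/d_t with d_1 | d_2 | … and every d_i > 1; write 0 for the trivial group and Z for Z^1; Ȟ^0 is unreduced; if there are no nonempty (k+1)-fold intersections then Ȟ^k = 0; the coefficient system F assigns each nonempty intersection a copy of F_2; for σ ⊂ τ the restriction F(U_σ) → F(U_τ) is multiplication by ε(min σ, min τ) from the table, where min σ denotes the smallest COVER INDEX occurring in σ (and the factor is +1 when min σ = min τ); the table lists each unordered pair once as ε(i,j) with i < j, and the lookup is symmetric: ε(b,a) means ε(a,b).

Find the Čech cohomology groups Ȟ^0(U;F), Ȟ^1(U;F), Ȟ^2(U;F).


nonempty intersections:
  U12={a} U15={b,i} U23={e} U34={j,k} U45={d}
C dims 5,5; δ0: rk_F2 4
Ȟ^0: (5−4)−0=1 ⇒ Z/2
Ȟ^1: (5−0)−4=1 ⇒ Z/2
Ȟ^2: (0−0)−0=0 ⇒ 0

Ȟ^0 = Z/2, Ȟ^1 = Z/2 and Ȟ^2 = 0


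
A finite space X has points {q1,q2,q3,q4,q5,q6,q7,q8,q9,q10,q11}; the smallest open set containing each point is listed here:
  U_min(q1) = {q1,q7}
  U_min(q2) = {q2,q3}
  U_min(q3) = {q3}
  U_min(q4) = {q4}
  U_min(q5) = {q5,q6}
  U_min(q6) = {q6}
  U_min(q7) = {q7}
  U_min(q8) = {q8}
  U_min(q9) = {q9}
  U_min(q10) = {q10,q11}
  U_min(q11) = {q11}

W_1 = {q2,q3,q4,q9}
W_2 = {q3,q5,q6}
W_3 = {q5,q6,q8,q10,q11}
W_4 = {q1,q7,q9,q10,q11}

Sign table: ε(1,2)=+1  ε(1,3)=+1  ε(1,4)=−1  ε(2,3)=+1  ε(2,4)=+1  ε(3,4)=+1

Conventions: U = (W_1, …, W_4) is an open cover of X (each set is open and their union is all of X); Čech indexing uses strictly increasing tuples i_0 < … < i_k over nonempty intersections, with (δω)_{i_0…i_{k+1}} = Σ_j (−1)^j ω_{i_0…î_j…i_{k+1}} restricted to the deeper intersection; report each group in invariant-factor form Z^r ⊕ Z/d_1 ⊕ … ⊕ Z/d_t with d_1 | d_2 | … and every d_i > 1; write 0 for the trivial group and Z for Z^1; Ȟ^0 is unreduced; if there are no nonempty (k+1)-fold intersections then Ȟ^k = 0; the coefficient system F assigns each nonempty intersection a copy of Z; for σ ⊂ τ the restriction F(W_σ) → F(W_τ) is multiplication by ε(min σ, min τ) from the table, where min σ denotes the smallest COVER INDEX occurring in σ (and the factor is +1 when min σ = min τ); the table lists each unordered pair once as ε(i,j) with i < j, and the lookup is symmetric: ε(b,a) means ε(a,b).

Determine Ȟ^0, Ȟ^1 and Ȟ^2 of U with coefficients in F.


Ȟ^0 = 0,  Ȟ^1 = Z/2,  Ȟ^2 = 0

nonempty overlaps:
  W12={q3} W14={q9} W23={q5,q6} W34={q10,q11}
C dims 4,4; δ0: rk 4, SNF 1^3·2
degree 0: 4−4−0 = 0 → Ȟ^0 ≅ 0
degree 1: 4−0−4 = 0 plus torsion [2] → Ȟ^1 ≅ Z/2
degree 2: 0−0−0 = 0 → Ȟ^2 ≅ 0


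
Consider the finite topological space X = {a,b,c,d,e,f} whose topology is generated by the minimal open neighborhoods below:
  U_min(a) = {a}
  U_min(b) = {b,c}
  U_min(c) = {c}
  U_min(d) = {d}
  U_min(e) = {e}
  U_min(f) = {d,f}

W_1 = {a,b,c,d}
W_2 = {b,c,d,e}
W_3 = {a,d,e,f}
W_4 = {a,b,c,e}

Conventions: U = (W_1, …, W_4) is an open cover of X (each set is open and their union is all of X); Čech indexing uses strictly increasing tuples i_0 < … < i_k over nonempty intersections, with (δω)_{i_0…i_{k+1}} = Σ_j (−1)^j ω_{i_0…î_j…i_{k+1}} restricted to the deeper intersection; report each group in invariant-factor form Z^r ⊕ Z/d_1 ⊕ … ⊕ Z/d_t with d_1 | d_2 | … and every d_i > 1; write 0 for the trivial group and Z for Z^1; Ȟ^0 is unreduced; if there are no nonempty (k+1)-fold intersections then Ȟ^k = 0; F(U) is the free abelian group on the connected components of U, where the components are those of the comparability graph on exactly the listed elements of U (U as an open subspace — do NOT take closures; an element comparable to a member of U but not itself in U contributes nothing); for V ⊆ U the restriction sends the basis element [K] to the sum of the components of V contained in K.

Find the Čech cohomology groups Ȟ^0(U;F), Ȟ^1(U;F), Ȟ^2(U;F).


nonempty intersections:
  W12={b,c,d} W13={a,d} W14={a,b,c} W23={d,e} W24={b,c,e} W34={a,e}
  W123={d} W124={b,c} W134={a} W234={e}
components per intersection:
  W1: {a} {b,c} {d}
  W2: {b,c} {d} {e}
  W3: {a} {d,f} {e}
  W4: {a} {b,c} {e}
  W12: {b,c} {d}
  W13: {a} {d}
  W14: {a} {b,c}
  W23: {d} {e}
  W24: {b,c} {e}
  W34: {a} {e}
  W123: {d}
  W124: {b,c}
  W134: {a}
  W234: {e}
C dims 12,12,4; δ0: rk 8, SNF 1^8; δ1: rk 4, SNF 1^4
Ȟ^0: (12−8)−0=4 ⇒ Z^4
Ȟ^1: (12−4)−8=0 ⇒ 0
Ȟ^2: (4−0)−4=0 ⇒ 0

Ȟ^0 ≅ Z^4, Ȟ^1 ≅ 0 and Ȟ^2 ≅ 0


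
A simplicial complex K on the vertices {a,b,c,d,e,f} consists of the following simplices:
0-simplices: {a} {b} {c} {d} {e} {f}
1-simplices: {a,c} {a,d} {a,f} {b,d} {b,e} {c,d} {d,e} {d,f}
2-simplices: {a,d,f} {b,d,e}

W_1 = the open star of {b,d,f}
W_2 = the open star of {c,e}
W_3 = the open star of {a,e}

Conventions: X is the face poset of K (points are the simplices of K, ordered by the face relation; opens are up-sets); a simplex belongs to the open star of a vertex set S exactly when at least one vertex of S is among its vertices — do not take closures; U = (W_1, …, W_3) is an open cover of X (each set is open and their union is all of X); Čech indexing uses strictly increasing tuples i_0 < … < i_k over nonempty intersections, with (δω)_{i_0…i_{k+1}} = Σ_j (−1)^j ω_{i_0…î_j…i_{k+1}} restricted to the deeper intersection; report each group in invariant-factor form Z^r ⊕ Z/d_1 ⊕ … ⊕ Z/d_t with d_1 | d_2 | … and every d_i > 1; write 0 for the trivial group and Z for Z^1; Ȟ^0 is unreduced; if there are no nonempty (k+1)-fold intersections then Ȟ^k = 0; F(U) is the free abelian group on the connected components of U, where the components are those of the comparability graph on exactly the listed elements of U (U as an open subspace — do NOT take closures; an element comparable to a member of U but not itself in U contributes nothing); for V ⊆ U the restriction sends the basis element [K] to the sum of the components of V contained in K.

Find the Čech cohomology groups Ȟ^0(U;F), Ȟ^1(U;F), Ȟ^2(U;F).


Ȟ^0(U;F) ≅ Z, Ȟ^1(U;F) ≅ Z and Ȟ^2(U;F) ≅ 0

nerve simplices:
  W1={{b},{d},{f},{a,d},{a,f},{b,d},{b,e},{c,d},{d,e},{d,f},{a,d,f},{b,d,e}} W2={{c},{e},{a,c},{b,e},{c,d},{d,e},{b,d,e}} W3={{a},{e},{a,c},{a,d},{a,f},{b,e},{d,e},{a,d,f},{b,d,e}}
  W12={{b,e},{c,d},{d,e},{b,d,e}} W13={{a,d},{a,f},{b,e},{d,e},{a,d,f},{b,d,e}} W23={{e},{a,c},{b,e},{d,e},{b,d,e}}
  W123={{b,e},{d,e},{b,d,e}}
components per intersection:
  W1: {{b},{d},{f},{a,d},{a,f},{b,d},{b,e},{c,d},{d,e},{d,f},{a,d,f},{b,d,e}}
  W2: {{c},{a,c},{c,d}} {{e},{b,e},{d,e},{b,d,e}}
  W3: {{a},{a,c},{a,d},{a,f},{a,d,f}} {{e},{b,e},{d,e},{b,d,e}}
  W12: {{b,e},{d,e},{b,d,e}} {{c,d}}
  W13: {{a,d},{a,f},{a,d,f}} {{b,e},{d,e},{b,d,e}}
  W23: {{e},{b,e},{d,e},{b,d,e}} {{a,c}}
  W123: {{b,e},{d,e},{b,d,e}}
C dims 5,6,1; δ0: rk 4, SNF 1^4; δ1: rk 1, SNF 1^1
degree 0: 5−4−0 = 1 → Ȟ^0 ≅ Z
degree 1: 6−1−4 = 1 → Ȟ^1 ≅ Z
degree 2: 1−0−1 = 0 → Ȟ^2 ≅ 0


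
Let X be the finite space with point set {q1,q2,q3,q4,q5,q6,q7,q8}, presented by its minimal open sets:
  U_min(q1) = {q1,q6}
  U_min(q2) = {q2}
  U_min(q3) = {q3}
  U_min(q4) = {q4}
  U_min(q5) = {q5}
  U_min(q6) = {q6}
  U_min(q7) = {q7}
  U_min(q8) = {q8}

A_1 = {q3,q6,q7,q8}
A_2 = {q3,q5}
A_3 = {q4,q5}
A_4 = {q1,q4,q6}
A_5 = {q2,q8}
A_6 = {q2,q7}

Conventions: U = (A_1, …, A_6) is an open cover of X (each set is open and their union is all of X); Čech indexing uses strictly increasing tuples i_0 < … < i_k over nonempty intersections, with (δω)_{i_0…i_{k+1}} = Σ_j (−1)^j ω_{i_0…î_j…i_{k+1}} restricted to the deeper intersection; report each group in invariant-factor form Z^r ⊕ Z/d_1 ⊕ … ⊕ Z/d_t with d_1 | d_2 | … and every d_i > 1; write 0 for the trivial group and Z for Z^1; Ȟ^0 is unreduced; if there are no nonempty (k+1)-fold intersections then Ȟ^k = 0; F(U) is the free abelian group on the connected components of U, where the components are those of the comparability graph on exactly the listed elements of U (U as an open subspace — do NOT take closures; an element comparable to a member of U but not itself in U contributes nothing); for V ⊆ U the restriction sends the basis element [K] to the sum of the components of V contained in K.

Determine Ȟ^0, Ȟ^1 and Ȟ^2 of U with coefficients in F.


nerve simplices:
  A12={q3} A14={q6} A15={q8} A16={q7} A23={q5} A34={q4} A56={q2}
components per intersection:
  A1: {q3} {q6} {q7} {q8}
  A2: {q3} {q5}
  A3: {q4} {q5}
  A4: {q1,q6} {q4}
  A5: {q2} {q8}
  A6: {q2} {q7}
  A12: {q3}
  A14: {q6}
  A15: {q8}
  A16: {q7}
  A23: {q5}
  A34: {q4}
  A56: {q2}
C dims 14,7; δ0: rk 7, SNF 1^7
degree 0: 14−7−0 = 7 → Ȟ^0 ≅ Z^7
degree 1: 7−0−7 = 0 → Ȟ^1 ≅ 0
degree 2: 0−0−0 = 0 → Ȟ^2 ≅ 0

Ȟ^0(U;F) ≅ Z^7; Ȟ^1(U;F) ≅ 0; Ȟ^2(U;F) ≅ 0


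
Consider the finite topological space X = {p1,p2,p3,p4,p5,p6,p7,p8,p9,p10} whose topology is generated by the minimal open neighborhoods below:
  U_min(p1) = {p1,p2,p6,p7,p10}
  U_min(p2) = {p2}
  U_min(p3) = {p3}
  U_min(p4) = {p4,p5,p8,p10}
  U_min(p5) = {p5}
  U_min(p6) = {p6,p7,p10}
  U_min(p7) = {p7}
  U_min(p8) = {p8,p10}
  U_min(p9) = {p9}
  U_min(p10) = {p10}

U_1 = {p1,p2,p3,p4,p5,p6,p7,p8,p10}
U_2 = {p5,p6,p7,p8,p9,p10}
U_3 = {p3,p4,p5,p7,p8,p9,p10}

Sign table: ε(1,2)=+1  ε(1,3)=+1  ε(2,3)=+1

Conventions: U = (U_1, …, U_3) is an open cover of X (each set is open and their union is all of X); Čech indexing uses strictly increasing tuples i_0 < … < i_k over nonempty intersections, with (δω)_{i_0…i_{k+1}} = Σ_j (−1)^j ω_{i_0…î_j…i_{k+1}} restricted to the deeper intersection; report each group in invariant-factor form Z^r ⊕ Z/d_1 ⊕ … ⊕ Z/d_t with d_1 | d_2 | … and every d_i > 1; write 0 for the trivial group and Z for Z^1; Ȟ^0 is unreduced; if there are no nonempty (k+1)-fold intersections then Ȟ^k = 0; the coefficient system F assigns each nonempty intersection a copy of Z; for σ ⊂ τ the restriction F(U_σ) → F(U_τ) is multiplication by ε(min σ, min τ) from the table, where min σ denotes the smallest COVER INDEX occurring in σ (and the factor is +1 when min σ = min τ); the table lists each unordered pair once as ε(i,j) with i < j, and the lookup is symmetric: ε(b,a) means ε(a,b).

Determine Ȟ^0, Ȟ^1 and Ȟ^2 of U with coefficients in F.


Ȟ^0(U;F) ≅ Z, Ȟ^1(U;F) ≅ 0 and Ȟ^2(U;F) ≅ 0

nerve simplices:
  U12={p5,p6,p7,p8,p10} U13={p3,p4,p5,p7,p8,p10} U23={p5,p7,p8,p9,p10}
  U123={p5,p7,p8,p10}
C dims 3,3,1; δ0: rk 2, SNF 1^2; δ1: rk 1, SNF 1^1
degree 0: 3−2−0 = 1 → Ȟ^0 ≅ Z
degree 1: 3−1−2 = 0 → Ȟ^1 ≅ 0
degree 2: 1−0−1 = 0 → Ȟ^2 ≅ 0


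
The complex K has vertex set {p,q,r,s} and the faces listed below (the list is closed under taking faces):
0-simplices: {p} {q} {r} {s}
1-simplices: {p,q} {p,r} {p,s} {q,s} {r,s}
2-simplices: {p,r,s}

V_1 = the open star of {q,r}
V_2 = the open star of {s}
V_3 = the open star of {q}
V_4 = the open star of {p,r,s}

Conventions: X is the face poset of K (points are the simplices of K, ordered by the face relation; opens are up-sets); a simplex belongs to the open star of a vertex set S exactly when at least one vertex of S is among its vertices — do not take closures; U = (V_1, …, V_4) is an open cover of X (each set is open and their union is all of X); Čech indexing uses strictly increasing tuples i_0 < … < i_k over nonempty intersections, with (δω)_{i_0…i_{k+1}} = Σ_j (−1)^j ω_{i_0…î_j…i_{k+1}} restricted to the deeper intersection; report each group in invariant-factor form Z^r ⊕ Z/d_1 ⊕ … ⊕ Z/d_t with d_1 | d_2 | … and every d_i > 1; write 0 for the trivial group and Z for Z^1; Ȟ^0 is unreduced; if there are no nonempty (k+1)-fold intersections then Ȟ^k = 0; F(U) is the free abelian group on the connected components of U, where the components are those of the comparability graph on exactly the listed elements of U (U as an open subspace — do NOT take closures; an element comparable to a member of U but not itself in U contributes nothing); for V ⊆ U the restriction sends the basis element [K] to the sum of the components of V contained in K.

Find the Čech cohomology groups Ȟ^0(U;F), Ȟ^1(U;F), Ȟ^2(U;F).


Ȟ^0 ≅ Z, Ȟ^1 ≅ Z and Ȟ^2 ≅ 0

intersection data:
  V1={{q},{r},{p,q},{p,r},{q,s},{r,s},{p,r,s}} V2={{s},{p,s},{q,s},{r,s},{p,r,s}} V3={{q},{p,q},{q,s}} V4={{p},{r},{s},{p,q},{p,r},{p,s},{q,s},{r,s},{p,r,s}}
  V12={{q,s},{r,s},{p,r,s}} V13={{q},{p,q},{q,s}} V14={{r},{p,q},{p,r},{q,s},{r,s},{p,r,s}} V23={{q,s}} V24={{s},{p,s},{q,s},{r,s},{p,r,s}} V34={{p,q},{q,s}}
  V123={{q,s}} V124={{q,s},{r,s},{p,r,s}} V134={{p,q},{q,s}} V234={{q,s}}
  V1234={{q,s}}
components per intersection:
  V1: {{q},{p,q},{q,s}} {{r},{p,r},{r,s},{p,r,s}}
  V2: {{s},{p,s},{q,s},{r,s},{p,r,s}}
  V3: {{q},{p,q},{q,s}}
  V4: {{p},{r},{s},{p,q},{p,r},{p,s},{q,s},{r,s},{p,r,s}}
  V12: {{q,s}} {{r,s},{p,r,s}}
  V13: {{q},{p,q},{q,s}}
  V14: {{r},{p,r},{r,s},{p,r,s}} {{p,q}} {{q,s}}
  V23: {{q,s}}
  V24: {{s},{p,s},{q,s},{r,s},{p,r,s}}
  V34: {{p,q}} {{q,s}}
  V123: {{q,s}}
  V124: {{q,s}} {{r,s},{p,r,s}}
  V134: {{p,q}} {{q,s}}
  V234: {{q,s}}
  V1234: {{q,s}}
C dims 5,10,6,1; δ0: rk 4, SNF 1^4; δ1: rk 5, SNF 1^5; δ2: rk 1, SNF 1^1
Ȟ^0 = (5 − 4) − 0 = 1, so Ȟ^0 ≅ Z
Ȟ^1 = (10 − 5) − 4 = 1, so Ȟ^1 ≅ Z
Ȟ^2 = (6 − 1) − 5 = 0, so Ȟ^2 ≅ 0


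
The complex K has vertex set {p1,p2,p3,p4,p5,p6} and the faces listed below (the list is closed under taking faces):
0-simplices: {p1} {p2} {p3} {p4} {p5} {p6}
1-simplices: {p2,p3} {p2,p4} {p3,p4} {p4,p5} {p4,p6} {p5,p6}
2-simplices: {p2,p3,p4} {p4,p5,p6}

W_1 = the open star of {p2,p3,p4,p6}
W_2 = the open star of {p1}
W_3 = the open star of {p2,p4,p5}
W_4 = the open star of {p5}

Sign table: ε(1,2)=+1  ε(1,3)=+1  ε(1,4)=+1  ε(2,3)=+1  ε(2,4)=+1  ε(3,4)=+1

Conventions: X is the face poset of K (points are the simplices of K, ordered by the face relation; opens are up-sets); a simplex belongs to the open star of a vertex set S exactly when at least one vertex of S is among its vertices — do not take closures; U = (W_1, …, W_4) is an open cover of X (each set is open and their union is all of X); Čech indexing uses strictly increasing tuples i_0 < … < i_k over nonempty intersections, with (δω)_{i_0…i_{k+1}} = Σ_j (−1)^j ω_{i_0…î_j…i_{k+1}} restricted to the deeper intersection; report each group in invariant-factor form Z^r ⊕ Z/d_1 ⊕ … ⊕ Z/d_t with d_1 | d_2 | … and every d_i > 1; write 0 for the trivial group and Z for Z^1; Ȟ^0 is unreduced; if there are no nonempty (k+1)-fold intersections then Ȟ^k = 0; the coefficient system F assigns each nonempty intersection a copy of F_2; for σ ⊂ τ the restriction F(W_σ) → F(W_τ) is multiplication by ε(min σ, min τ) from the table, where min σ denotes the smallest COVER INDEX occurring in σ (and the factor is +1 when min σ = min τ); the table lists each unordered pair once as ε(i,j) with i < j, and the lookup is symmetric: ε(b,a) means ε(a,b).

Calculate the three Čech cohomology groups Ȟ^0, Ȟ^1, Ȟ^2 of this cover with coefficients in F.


Ȟ^0(U;F) ≅ Z/2 ⊕ Z/2, Ȟ^1(U;F) ≅ 0 and Ȟ^2(U;F) ≅ 0

nerve simplices:
  W1={{p2},{p3},{p4},{p6},{p2,p3},{p2,p4},{p3,p4},{p4,p5},{p4,p6},{p5,p6},{p2,p3,p4},{p4,p5,p6}} W2={{p1}} W3={{p2},{p4},{p5},{p2,p3},{p2,p4},{p3,p4},{p4,p5},{p4,p6},{p5,p6},{p2,p3,p4},{p4,p5,p6}} W4={{p5},{p4,p5},{p5,p6},{p4,p5,p6}}
  W13={{p2},{p4},{p2,p3},{p2,p4},{p3,p4},{p4,p5},{p4,p6},{p5,p6},{p2,p3,p4},{p4,p5,p6}} W14={{p4,p5},{p5,p6},{p4,p5,p6}} W34={{p5},{p4,p5},{p5,p6},{p4,p5,p6}}
  W134={{p4,p5},{p5,p6},{p4,p5,p6}}
C dims 4,3,1; δ0: rk_F2 2; δ1: rk_F2 1
degree 0: 4−2−0 = 2 → Ȟ^0 ≅ Z/2 ⊕ Z/2
degree 1: 3−1−2 = 0 → Ȟ^1 ≅ 0
degree 2: 1−0−1 = 0 → Ȟ^2 ≅ 0


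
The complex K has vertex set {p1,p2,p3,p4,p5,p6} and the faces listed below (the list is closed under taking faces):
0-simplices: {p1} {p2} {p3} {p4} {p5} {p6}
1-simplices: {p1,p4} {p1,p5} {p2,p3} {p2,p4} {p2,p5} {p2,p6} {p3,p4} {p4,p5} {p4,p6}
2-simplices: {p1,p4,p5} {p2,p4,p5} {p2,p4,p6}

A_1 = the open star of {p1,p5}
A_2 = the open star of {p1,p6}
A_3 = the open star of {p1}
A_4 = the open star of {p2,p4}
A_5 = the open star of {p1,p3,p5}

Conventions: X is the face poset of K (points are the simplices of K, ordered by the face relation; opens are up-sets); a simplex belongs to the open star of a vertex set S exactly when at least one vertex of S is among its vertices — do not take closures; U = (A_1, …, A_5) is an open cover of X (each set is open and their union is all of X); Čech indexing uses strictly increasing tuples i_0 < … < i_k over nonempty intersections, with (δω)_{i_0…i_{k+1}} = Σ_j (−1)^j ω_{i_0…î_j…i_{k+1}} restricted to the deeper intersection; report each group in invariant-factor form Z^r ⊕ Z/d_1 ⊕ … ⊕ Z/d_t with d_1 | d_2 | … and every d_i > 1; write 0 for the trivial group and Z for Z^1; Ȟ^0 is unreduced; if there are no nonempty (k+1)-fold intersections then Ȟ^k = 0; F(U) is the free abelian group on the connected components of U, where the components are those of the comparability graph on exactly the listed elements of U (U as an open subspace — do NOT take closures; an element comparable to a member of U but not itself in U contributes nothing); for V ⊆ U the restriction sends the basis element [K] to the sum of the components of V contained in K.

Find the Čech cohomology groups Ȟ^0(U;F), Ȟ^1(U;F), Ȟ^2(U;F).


Ȟ^0 = Z, Ȟ^1 = Z and Ȟ^2 = 0

cover nerve:
  A1={{p1},{p5},{p1,p4},{p1,p5},{p2,p5},{p4,p5},{p1,p4,p5},{p2,p4,p5}} A2={{p1},{p6},{p1,p4},{p1,p5},{p2,p6},{p4,p6},{p1,p4,p5},{p2,p4,p6}} A3={{p1},{p1,p4},{p1,p5},{p1,p4,p5}} A4={{p2},{p4},{p1,p4},{p2,p3},{p2,p4},{p2,p5},{p2,p6},{p3,p4},{p4,p5},{p4,p6},{p1,p4,p5},{p2,p4,p5},{p2,p4,p6}} A5={{p1},{p3},{p5},{p1,p4},{p1,p5},{p2,p3},{p2,p5},{p3,p4},{p4,p5},{p1,p4,p5},{p2,p4,p5}}
  A12={{p1},{p1,p4},{p1,p5},{p1,p4,p5}} A13={{p1},{p1,p4},{p1,p5},{p1,p4,p5}} A14={{p1,p4},{p2,p5},{p4,p5},{p1,p4,p5},{p2,p4,p5}} A15={{p1},{p5},{p1,p4},{p1,p5},{p2,p5},{p4,p5},{p1,p4,p5},{p2,p4,p5}} A23={{p1},{p1,p4},{p1,p5},{p1,p4,p5}} A24={{p1,p4},{p2,p6},{p4,p6},{p1,p4,p5},{p2,p4,p6}} A25={{p1},{p1,p4},{p1,p5},{p1,p4,p5}} A34={{p1,p4},{p1,p4,p5}} A35={{p1},{p1,p4},{p1,p5},{p1,p4,p5}} A45={{p1,p4},{p2,p3},{p2,p5},{p3,p4},{p4,p5},{p1,p4,p5},{p2,p4,p5}}
  A123={{p1},{p1,p4},{p1,p5},{p1,p4,p5}} A124={{p1,p4},{p1,p4,p5}} A125={{p1},{p1,p4},{p1,p5},{p1,p4,p5}} A134={{p1,p4},{p1,p4,p5}} A135={{p1},{p1,p4},{p1,p5},{p1,p4,p5}} A145={{p1,p4},{p2,p5},{p4,p5},{p1,p4,p5},{p2,p4,p5}} A234={{p1,p4},{p1,p4,p5}} A235={{p1},{p1,p4},{p1,p5},{p1,p4,p5}} A245={{p1,p4},{p1,p4,p5}} A345={{p1,p4},{p1,p4,p5}}
  A1234={{p1,p4},{p1,p4,p5}} A1235={{p1},{p1,p4},{p1,p5},{p1,p4,p5}} A1245={{p1,p4},{p1,p4,p5}} A1345={{p1,p4},{p1,p4,p5}} A2345={{p1,p4},{p1,p4,p5}}
  A12345={{p1,p4},{p1,p4,p5}}
components per intersection:
  A1: {{p1},{p5},{p1,p4},{p1,p5},{p2,p5},{p4,p5},{p1,p4,p5},{p2,p4,p5}}
  A2: {{p1},{p1,p4},{p1,p5},{p1,p4,p5}} {{p6},{p2,p6},{p4,p6},{p2,p4,p6}}
  A3: {{p1},{p1,p4},{p1,p5},{p1,p4,p5}}
  A4: {{p2},{p4},{p1,p4},{p2,p3},{p2,p4},{p2,p5},{p2,p6},{p3,p4},{p4,p5},{p4,p6},{p1,p4,p5},{p2,p4,p5},{p2,p4,p6}}
  A5: {{p1},{p5},{p1,p4},{p1,p5},{p2,p5},{p4,p5},{p1,p4,p5},{p2,p4,p5}} {{p3},{p2,p3},{p3,p4}}
  A12: {{p1},{p1,p4},{p1,p5},{p1,p4,p5}}
  A13: {{p1},{p1,p4},{p1,p5},{p1,p4,p5}}
  A14: {{p1,p4},{p2,p5},{p4,p5},{p1,p4,p5},{p2,p4,p5}}
  A15: {{p1},{p5},{p1,p4},{p1,p5},{p2,p5},{p4,p5},{p1,p4,p5},{p2,p4,p5}}
  A23: {{p1},{p1,p4},{p1,p5},{p1,p4,p5}}
  A24: {{p1,p4},{p1,p4,p5}} {{p2,p6},{p4,p6},{p2,p4,p6}}
  A25: {{p1},{p1,p4},{p1,p5},{p1,p4,p5}}
  A34: {{p1,p4},{p1,p4,p5}}
  A35: {{p1},{p1,p4},{p1,p5},{p1,p4,p5}}
  A45: {{p1,p4},{p2,p5},{p4,p5},{p1,p4,p5},{p2,p4,p5}} {{p2,p3}} {{p3,p4}}
  A123: {{p1},{p1,p4},{p1,p5},{p1,p4,p5}}
  A124: {{p1,p4},{p1,p4,p5}}
  A125: {{p1},{p1,p4},{p1,p5},{p1,p4,p5}}
  A134: {{p1,p4},{p1,p4,p5}}
  A135: {{p1},{p1,p4},{p1,p5},{p1,p4,p5}}
  A145: {{p1,p4},{p2,p5},{p4,p5},{p1,p4,p5},{p2,p4,p5}}
  A234: {{p1,p4},{p1,p4,p5}}
  A235: {{p1},{p1,p4},{p1,p5},{p1,p4,p5}}
  A245: {{p1,p4},{p1,p4,p5}}
  A345: {{p1,p4},{p1,p4,p5}}
  A1234: {{p1,p4},{p1,p4,p5}}
  A1235: {{p1},{p1,p4},{p1,p5},{p1,p4,p5}}
  A1245: {{p1,p4},{p1,p4,p5}}
  A1345: {{p1,p4},{p1,p4,p5}}
  A2345: {{p1,p4},{p1,p4,p5}}
  A12345: {{p1,p4},{p1,p4,p5}}
C dims 7,13,10,5; δ0: rk 6, SNF 1^6; δ1: rk 6, SNF 1^6; δ2: rk 4, SNF 1^4
Ȟ^0: (7−6)−0=1 ⇒ Z
Ȟ^1: (13−6)−6=1 ⇒ Z
Ȟ^2: (10−4)−6=0 ⇒ 0
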